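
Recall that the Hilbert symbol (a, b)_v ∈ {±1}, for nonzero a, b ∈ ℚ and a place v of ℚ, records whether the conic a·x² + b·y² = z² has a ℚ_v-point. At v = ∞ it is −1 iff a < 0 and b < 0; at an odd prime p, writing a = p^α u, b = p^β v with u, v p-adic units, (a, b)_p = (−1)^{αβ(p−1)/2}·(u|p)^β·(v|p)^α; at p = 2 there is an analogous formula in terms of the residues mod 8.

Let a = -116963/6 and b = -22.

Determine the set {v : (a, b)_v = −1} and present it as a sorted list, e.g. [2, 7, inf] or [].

[2, 3, 7, inf]

Mod squares: a ≡ -14322, b ≡ -22. Check v ∈ {∞, 2, 3, 7, 11, 31}.
v=11: a=11^1·(≡8), b=11^1·(≡9) mod 11; (8|11)=-1, (9|11)=+1; (−1)^{1·1·5}·(-1)^1·(+1)^1 = +1.
v=∞: -14322 < 0 and -22 < 0  ⇒  (a,b)_∞ = -1.
v=2: v_2(a)=-1, v_2(b)=1; units ≡ 7, 5 (mod 8); ε·ε+αω+βω = 1·0+-1·1+1·0 ≡ 1  ⇒  (a,b)_2 = -1.
v=7: a=7^3·(≡5), b=7^0·(≡6) mod 7; (5|7)=-1, (6|7)=-1; (−1)^{3·0·3}·(-1)^0·(-1)^3 = -1.
v=31: a=31^1·(≡17), b=31^0·(≡9) mod 31; (17|31)=-1, (9|31)=+1; (−1)^{1·0·15}·(-1)^0·(+1)^1 = +1.
v=3: a=3^-1·(≡2), b=3^0·(≡2) mod 3; (2|3)=-1, (2|3)=-1; (−1)^{-1·0·1}·(-1)^0·(-1)^-1 = -1.
|Ram(-14322, -22)| = 4, even; anisotropic at {2, 3, 7, ∞}.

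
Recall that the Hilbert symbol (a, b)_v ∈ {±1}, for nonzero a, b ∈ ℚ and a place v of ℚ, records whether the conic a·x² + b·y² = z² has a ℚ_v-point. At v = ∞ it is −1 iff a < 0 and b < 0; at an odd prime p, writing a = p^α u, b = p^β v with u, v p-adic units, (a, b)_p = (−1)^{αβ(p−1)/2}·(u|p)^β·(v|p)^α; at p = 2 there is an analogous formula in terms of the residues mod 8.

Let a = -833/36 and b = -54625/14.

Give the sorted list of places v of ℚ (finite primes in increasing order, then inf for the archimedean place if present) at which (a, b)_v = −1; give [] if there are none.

Mod squares: a ≡ -17, b ≡ -30590. Check v ∈ {∞, 2, 3, 5, 7, 17, 19, 23}.
v=23: a=23^0·(≡12), b=23^1·(≡16) mod 23; (12|23)=+1, (16|23)=+1; (−1)^{0·1·11}·(+1)^1·(+1)^0 = +1.
v=7: a=7^2·(≡4), b=7^-1·(≡5) mod 7; (4|7)=+1, (5|7)=-1; (−1)^{2·-1·3}·(+1)^-1·(-1)^2 = +1.
v=3: a=3^-2·(≡1), b=3^0·(≡1) mod 3; (1|3)=+1, (1|3)=+1; (−1)^{-2·0·1}·(+1)^0·(+1)^-2 = +1.
v=∞: -17 < 0 and -30590 < 0  ⇒  (a,b)_∞ = -1.
v=2: v_2(a)=-2, v_2(b)=-1; units ≡ 7, 1 (mod 8); ε·ε+αω+βω = 1·0+-2·0+-1·0 ≡ 0  ⇒  (a,b)_2 = +1.
v=17: a=17^1·(≡1), b=17^0·(≡7) mod 17; (1|17)=+1, (7|17)=-1; (−1)^{1·0·8}·(+1)^0·(-1)^1 = -1.
v=19: a=19^0·(≡8), b=19^1·(≡5) mod 19; (8|19)=-1, (5|19)=+1; (−1)^{0·1·9}·(-1)^1·(+1)^0 = -1.
v=5: a=5^0·(≡2), b=5^3·(≡2) mod 5; (2|5)=-1, (2|5)=-1; (−1)^{0·3·2}·(-1)^3·(-1)^0 = -1.
(-17, -30590 / ℚ) ramifies at {5, 17, 19, ∞}: a division algebra.

[5, 17, 19, inf]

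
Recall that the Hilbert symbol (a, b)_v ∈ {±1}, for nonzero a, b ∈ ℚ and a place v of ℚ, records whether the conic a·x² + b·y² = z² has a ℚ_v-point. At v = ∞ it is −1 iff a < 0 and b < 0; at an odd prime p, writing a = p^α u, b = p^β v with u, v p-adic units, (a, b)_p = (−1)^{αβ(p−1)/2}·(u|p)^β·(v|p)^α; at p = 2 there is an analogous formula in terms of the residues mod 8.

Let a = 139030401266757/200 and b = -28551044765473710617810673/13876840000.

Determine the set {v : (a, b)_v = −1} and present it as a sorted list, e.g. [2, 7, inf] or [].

Mod squares: a ≡ 26, b ≡ -33. Check v ∈ {∞, 2, 3, 5, 7, 11, 13, 17, 19, 31}.
v=2: v_2(a)=-3, v_2(b)=-6; units ≡ 5, 7 (mod 8); ε·ε+αω+βω = 0·1+-3·0+-6·1 ≡ 0  ⇒  (a,b)_2 = +1.
v=3: a=3^6·(≡2), b=3^11·(≡1) mod 3; (2|3)=-1, (1|3)=+1; (−1)^{6·11·1}·(-1)^11·(+1)^6 = -1.
v=19: a=19^0·(≡5), b=19^-2·(≡7) mod 19; (5|19)=+1, (7|19)=+1; (−1)^{0·-2·9}·(+1)^-2·(+1)^0 = +1.
v=5: a=5^-2·(≡4), b=5^-4·(≡3) mod 5; (4|5)=+1, (3|5)=-1; (−1)^{-2·-4·2}·(+1)^-4·(-1)^-2 = +1.
v=31: a=31^0·(≡3), b=31^-2·(≡22) mod 31; (3|31)=-1, (22|31)=-1; (−1)^{0·-2·15}·(-1)^-2·(-1)^0 = +1.
v=17: a=17^0·(≡2), b=17^2·(≡8) mod 17; (2|17)=+1, (8|17)=+1; (−1)^{0·2·8}·(+1)^2·(+1)^0 = +1.
v=13: a=13^3·(≡11), b=13^6·(≡5) mod 13; (11|13)=-1, (5|13)=-1; (−1)^{3·6·6}·(-1)^6·(-1)^3 = -1.
v=11: a=11^6·(≡5), b=11^9·(≡2) mod 11; (5|11)=+1, (2|11)=-1; (−1)^{6·9·5}·(+1)^9·(-1)^6 = +1.
v=7: a=7^2·(≡5), b=7^2·(≡2) mod 7; (5|7)=-1, (2|7)=+1; (−1)^{2·2·3}·(-1)^2·(+1)^2 = +1.
v=∞: 26 > 0 and -33 < 0  ⇒  (a,b)_∞ = +1.
|Ram(26, -33)| = 2, even; anisotropic at {3, 13}.

[3, 13]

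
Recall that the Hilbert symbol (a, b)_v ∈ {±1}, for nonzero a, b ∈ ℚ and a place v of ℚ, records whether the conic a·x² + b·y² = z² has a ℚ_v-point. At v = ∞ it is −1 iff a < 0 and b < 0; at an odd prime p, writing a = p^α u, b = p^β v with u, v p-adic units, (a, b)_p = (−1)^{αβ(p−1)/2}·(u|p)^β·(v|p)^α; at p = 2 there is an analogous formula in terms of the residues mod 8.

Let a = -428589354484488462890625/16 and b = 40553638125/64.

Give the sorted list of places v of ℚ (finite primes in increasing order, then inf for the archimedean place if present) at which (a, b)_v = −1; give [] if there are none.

[3, 7, 13, 41]

(a, b) ≡ (-239785, 64885821) mod (ℚ^×)²; places V = {2, 3, 5, 7, 11, 13, 17, 31, 41, ∞}.
(a,b)_3: α=4, u≡2; β=1, v≡2 (mod 3); (2|3)=-1, (2|3)=-1; sign (−1)^0·-1^1·-1^4 = -1.
(a,b)_11: α=2, u≡3; β=1, v≡5 (mod 11); (3|11)=+1, (5|11)=+1; sign (−1)^0·+1^1·+1^2 = +1.
(a,b)_41: α=2, u≡17; β=1, v≡6 (mod 41); (17|41)=-1, (6|41)=-1; sign (−1)^0·-1^1·-1^2 = -1.
(a,b)_7: α=1, u≡3; β=1, v≡6 (mod 7); (3|7)=-1, (6|7)=-1; sign (−1)^1·-1^1·-1^1 = -1.
(a,b)_13: α=1, u≡8; β=1, v≡3 (mod 13); (8|13)=-1, (3|13)=+1; sign (−1)^0·-1^1·+1^1 = -1.
(a,b)_2: α=-4, β=-6; u≡7, v≡5 (mod 8); ε(u)ε(v)=1·0, αω(v)=-4·1, βω(u)=-6·0; sum ≡ 0  ⇒  +1.
(a,b)_17: α=3, u≡6; β=1, v≡7 (mod 17); (6|17)=-1, (7|17)=-1; sign (−1)^0·-1^1·-1^3 = +1.
(a,b)_∞: sgn(-239785)=−, sgn(64885821)=+, so +1.
(a,b)_5: α=9, u≡2; β=4, v≡4 (mod 5); (2|5)=-1, (4|5)=+1; sign (−1)^0·-1^4·+1^9 = +1.
(a,b)_31: α=3, u≡23; β=1, v≡5 (mod 31); (23|31)=-1, (5|31)=+1; sign (−1)^1·-1^1·+1^3 = +1.
(-239785, 64885821 / ℚ) ramifies at {3, 7, 13, 41}: a division algebra.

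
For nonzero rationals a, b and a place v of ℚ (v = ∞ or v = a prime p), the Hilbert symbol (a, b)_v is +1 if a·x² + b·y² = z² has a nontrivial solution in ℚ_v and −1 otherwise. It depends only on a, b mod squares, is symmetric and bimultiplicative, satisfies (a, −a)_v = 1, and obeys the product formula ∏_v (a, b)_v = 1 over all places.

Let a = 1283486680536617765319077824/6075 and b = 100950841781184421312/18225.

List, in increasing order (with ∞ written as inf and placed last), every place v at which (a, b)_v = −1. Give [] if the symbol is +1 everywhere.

[11, 29, 37, 41]

(a, b) ≡ (957, 16687) mod (ℚ^×)²; places V = {2, 3, 5, 11, 13, 17, 29, 37, 41, ∞}.
(a,b)_2: α=6, β=6; u≡5, v≡7 (mod 8); ε(u)ε(v)=0·1, αω(v)=6·0, βω(u)=6·1; sum ≡ 0  ⇒  +1.
(a,b)_37: α=4, u≡18; β=3, v≡3 (mod 37); (18|37)=-1, (3|37)=+1; sign (−1)^0·-1^3·+1^4 = -1.
(a,b)_11: α=1, u≡7; β=1, v≡6 (mod 11); (7|11)=-1, (6|11)=-1; sign (−1)^1·-1^1·-1^1 = -1.
(a,b)_17: α=4, u≡7; β=2, v≡3 (mod 17); (7|17)=-1, (3|17)=-1; sign (−1)^0·-1^2·-1^4 = +1.
(a,b)_∞: sgn(957)=+, sgn(16687)=+, so +1.
(a,b)_13: α=2, u≡8; β=2, v≡11 (mod 13); (8|13)=-1, (11|13)=-1; sign (−1)^0·-1^2·-1^2 = +1.
(a,b)_5: α=-2, u≡3; β=-2, v≡3 (mod 5); (3|5)=-1, (3|5)=-1; sign (−1)^0·-1^-2·-1^-2 = +1.
(a,b)_3: α=-5, u≡1; β=-6, v≡1 (mod 3); (1|3)=+1, (1|3)=+1; sign (−1)^0·+1^-6·+1^-5 = +1.
(a,b)_41: α=4, u≡30; β=3, v≡30 (mod 41); (30|41)=-1, (30|41)=-1; sign (−1)^0·-1^3·-1^4 = -1.
(a,b)_29: α=3, u≡9; β=2, v≡19 (mod 29); (9|29)=+1, (19|29)=-1; sign (−1)^0·+1^2·-1^3 = -1.
Ram(957, 16687) = {11, 29, 37, 41}; no ℚ_11-point on the conic.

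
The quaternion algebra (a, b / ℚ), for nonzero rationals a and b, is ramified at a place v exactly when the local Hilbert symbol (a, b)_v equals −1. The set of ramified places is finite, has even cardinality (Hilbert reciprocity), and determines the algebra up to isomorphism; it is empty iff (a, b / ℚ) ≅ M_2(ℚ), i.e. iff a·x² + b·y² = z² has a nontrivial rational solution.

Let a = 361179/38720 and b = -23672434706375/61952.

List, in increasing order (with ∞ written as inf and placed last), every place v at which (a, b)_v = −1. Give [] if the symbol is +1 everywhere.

[5, 13]

(a, b) ≡ (455, -910) mod (ℚ^×)²; places V = {2, 3, 5, 7, 11, 13, 19, ∞}.
(a,b)_19: α=0, u≡15; β=2, v≡15 (mod 19); (15|19)=-1, (15|19)=-1; sign (−1)^0·-1^2·-1^0 = +1.
(a,b)_5: α=-1, u≡1; β=3, v≡2 (mod 5); (1|5)=+1, (2|5)=-1; sign (−1)^0·+1^3·-1^-1 = -1.
(a,b)_3: α=4, u≡2; β=0, v≡2 (mod 3); (2|3)=-1, (2|3)=-1; sign (−1)^0·-1^0·-1^4 = +1.
(a,b)_2: α=-6, β=-9; u≡7, v≡1 (mod 8); ε(u)ε(v)=1·0, αω(v)=-6·0, βω(u)=-9·0; sum ≡ 0  ⇒  +1.
(a,b)_11: α=-2, u≡5; β=-2, v≡3 (mod 11); (5|11)=+1, (3|11)=+1; sign (−1)^0·+1^-2·+1^-2 = +1.
(a,b)_13: α=1, u≡9; β=1, v≡7 (mod 13); (9|13)=+1, (7|13)=-1; sign (−1)^0·+1^1·-1^1 = -1.
(a,b)_∞: sgn(455)=+, sgn(-910)=−, so +1.
(a,b)_7: α=3, u≡1; β=9, v≡5 (mod 7); (1|7)=+1, (5|7)=-1; sign (−1)^1·+1^9·-1^3 = +1.
Ram(455, -910) = {5, 13}; no ℚ_5-point on the conic.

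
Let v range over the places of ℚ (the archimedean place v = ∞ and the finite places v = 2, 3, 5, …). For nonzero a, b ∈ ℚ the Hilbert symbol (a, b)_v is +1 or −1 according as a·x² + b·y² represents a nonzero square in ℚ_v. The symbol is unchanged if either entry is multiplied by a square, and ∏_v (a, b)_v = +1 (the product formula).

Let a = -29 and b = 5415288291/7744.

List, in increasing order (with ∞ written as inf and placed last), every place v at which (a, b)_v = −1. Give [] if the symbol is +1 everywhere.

Mod squares: a ≡ -29, b ≡ 7428379. Check v ∈ {∞, 2, 3, 7, 11, 23, 29, 37, 43}.
v=∞: -29 < 0 and 7428379 > 0  ⇒  (a,b)_∞ = +1.
v=11: a=11^0·(≡4), b=11^-2·(≡8) mod 11; (4|11)=+1, (8|11)=-1; (−1)^{0·-2·5}·(+1)^-2·(-1)^0 = +1.
v=29: a=29^1·(≡28), b=29^1·(≡5) mod 29; (28|29)=+1, (5|29)=+1; (−1)^{1·1·14}·(+1)^1·(+1)^1 = +1.
v=7: a=7^0·(≡6), b=7^1·(≡2) mod 7; (6|7)=-1, (2|7)=+1; (−1)^{0·1·3}·(-1)^1·(+1)^0 = -1.
v=37: a=37^0·(≡8), b=37^1·(≡32) mod 37; (8|37)=-1, (32|37)=-1; (−1)^{0·1·18}·(-1)^1·(-1)^0 = -1.
v=2: v_2(a)=0, v_2(b)=-6; units ≡ 3, 3 (mod 8); ε·ε+αω+βω = 1·1+0·1+-6·1 ≡ 1  ⇒  (a,b)_2 = -1.
v=3: a=3^0·(≡1), b=3^6·(≡1) mod 3; (1|3)=+1, (1|3)=+1; (−1)^{0·6·1}·(+1)^6·(+1)^0 = +1.
v=43: a=43^0·(≡14), b=43^1·(≡32) mod 43; (14|43)=+1, (32|43)=-1; (−1)^{0·1·21}·(+1)^1·(-1)^0 = +1.
v=23: a=23^0·(≡17), b=23^1·(≡7) mod 23; (17|23)=-1, (7|23)=-1; (−1)^{0·1·11}·(-1)^1·(-1)^0 = -1.
Ram(-29, 7428379) = {2, 7, 23, 37}; no ℚ_2-point on the conic.

[2, 7, 23, 37]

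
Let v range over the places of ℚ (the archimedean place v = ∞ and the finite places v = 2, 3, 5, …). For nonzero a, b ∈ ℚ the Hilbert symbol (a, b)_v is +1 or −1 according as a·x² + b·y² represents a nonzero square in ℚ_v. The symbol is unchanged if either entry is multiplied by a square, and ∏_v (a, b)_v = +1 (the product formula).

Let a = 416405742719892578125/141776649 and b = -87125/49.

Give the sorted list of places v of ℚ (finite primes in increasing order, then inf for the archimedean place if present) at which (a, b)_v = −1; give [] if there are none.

Mod squares: a ≡ 253, b ≡ -3485. Check v ∈ {∞, 2, 3, 5, 7, 11, 17, 19, 23, 31, 41}.
v=17: a=17^2·(≡15), b=17^1·(≡4) mod 17; (15|17)=+1, (4|17)=+1; (−1)^{2·1·8}·(+1)^1·(+1)^2 = +1.
v=3: a=3^-10·(≡1), b=3^0·(≡1) mod 3; (1|3)=+1, (1|3)=+1; (−1)^{-10·0·1}·(+1)^0·(+1)^-10 = +1.
v=5: a=5^10·(≡3), b=5^3·(≡2) mod 5; (3|5)=-1, (2|5)=-1; (−1)^{10·3·2}·(-1)^3·(-1)^10 = -1.
v=11: a=11^1·(≡5), b=11^0·(≡10) mod 11; (5|11)=+1, (10|11)=-1; (−1)^{1·0·5}·(+1)^0·(-1)^1 = -1.
v=19: a=19^2·(≡7), b=19^0·(≡6) mod 19; (7|19)=+1, (6|19)=+1; (−1)^{2·0·9}·(+1)^0·(+1)^2 = +1.
v=7: a=7^-4·(≡1), b=7^-2·(≡4) mod 7; (1|7)=+1, (4|7)=+1; (−1)^{-4·-2·3}·(+1)^-2·(+1)^-4 = +1.
v=23: a=23^1·(≡15), b=23^0·(≡15) mod 23; (15|23)=-1, (15|23)=-1; (−1)^{1·0·11}·(-1)^0·(-1)^1 = -1.
v=∞: 253 > 0 and -3485 < 0  ⇒  (a,b)_∞ = +1.
v=31: a=31^2·(≡7), b=31^0·(≡25) mod 31; (7|31)=+1, (25|31)=+1; (−1)^{2·0·15}·(+1)^0·(+1)^2 = +1.
v=2: v_2(a)=0, v_2(b)=0; units ≡ 5, 3 (mod 8); ε·ε+αω+βω = 0·1+0·1+0·1 ≡ 0  ⇒  (a,b)_2 = +1.
v=41: a=41^2·(≡24), b=41^1·(≡6) mod 41; (24|41)=-1, (6|41)=-1; (−1)^{2·1·20}·(-1)^1·(-1)^2 = -1.
|Ram(253, -3485)| = 4, even; anisotropic at {5, 11, 23, 41}.

[5, 11, 23, 41]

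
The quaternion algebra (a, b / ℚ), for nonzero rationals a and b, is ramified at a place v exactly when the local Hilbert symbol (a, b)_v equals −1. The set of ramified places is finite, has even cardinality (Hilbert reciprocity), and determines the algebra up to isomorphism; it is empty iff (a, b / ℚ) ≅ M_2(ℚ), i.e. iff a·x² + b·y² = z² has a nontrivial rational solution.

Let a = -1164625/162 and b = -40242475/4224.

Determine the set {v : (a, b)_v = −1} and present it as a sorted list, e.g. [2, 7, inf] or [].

[2, inf]

Mod squares: a ≡ -770, b ≡ -6006. Check v ∈ {∞, 2, 3, 5, 7, 11, 13, 19}.
v=5: a=5^3·(≡4), b=5^2·(≡4) mod 5; (4|5)=+1, (4|5)=+1; (−1)^{3·2·2}·(+1)^2·(+1)^3 = +1.
v=19: a=19^0·(≡17), b=19^2·(≡6) mod 19; (17|19)=+1, (6|19)=+1; (−1)^{0·2·9}·(+1)^2·(+1)^0 = +1.
v=2: v_2(a)=-1, v_2(b)=-7; units ≡ 7, 5 (mod 8); ε·ε+αω+βω = 1·0+-1·1+-7·0 ≡ 1  ⇒  (a,b)_2 = -1.
v=13: a=13^0·(≡1), b=13^1·(≡2) mod 13; (1|13)=+1, (2|13)=-1; (−1)^{0·1·6}·(+1)^1·(-1)^0 = +1.
v=3: a=3^-4·(≡1), b=3^-1·(≡2) mod 3; (1|3)=+1, (2|3)=-1; (−1)^{-4·-1·1}·(+1)^-1·(-1)^-4 = +1.
v=∞: -770 < 0 and -6006 < 0  ⇒  (a,b)_∞ = -1.
v=7: a=7^1·(≡1), b=7^3·(≡3) mod 7; (1|7)=+1, (3|7)=-1; (−1)^{1·3·3}·(+1)^3·(-1)^1 = +1.
v=11: a=11^3·(≡2), b=11^-1·(≡9) mod 11; (2|11)=-1, (9|11)=+1; (−1)^{3·-1·5}·(-1)^-1·(+1)^3 = +1.
Ram(-770, -6006) = {2, ∞}; no ℚ_2-point on the conic.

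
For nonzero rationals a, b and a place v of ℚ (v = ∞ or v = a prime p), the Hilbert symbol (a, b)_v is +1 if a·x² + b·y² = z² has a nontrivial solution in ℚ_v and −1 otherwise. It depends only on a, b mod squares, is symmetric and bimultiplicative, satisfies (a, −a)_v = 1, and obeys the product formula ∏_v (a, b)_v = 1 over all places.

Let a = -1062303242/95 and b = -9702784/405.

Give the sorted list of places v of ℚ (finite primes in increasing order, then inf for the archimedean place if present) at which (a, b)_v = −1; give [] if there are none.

Mod squares: a ≡ -248710, b ≡ -15470. Check v ∈ {∞, 2, 3, 5, 7, 11, 13, 17, 19}.
v=17: a=17^1·(≡14), b=17^1·(≡15) mod 17; (14|17)=-1, (15|17)=+1; (−1)^{1·1·8}·(-1)^1·(+1)^1 = -1.
v=∞: -248710 < 0 and -15470 < 0  ⇒  (a,b)_∞ = -1.
v=19: a=19^-1·(≡4), b=19^0·(≡10) mod 19; (4|19)=+1, (10|19)=-1; (−1)^{-1·0·9}·(+1)^0·(-1)^-1 = -1.
v=7: a=7^5·(≡1), b=7^3·(≡1) mod 7; (1|7)=+1, (1|7)=+1; (−1)^{5·3·3}·(+1)^3·(+1)^5 = -1.
v=2: v_2(a)=1, v_2(b)=7; units ≡ 5, 1 (mod 8); ε·ε+αω+βω = 0·0+1·0+7·1 ≡ 1  ⇒  (a,b)_2 = -1.
v=3: a=3^0·(≡2), b=3^-4·(≡1) mod 3; (2|3)=-1, (1|3)=+1; (−1)^{0·-4·1}·(-1)^-4·(+1)^0 = +1.
v=13: a=13^2·(≡5), b=13^1·(≡7) mod 13; (5|13)=-1, (7|13)=-1; (−1)^{2·1·6}·(-1)^1·(-1)^2 = -1.
v=5: a=5^-1·(≡2), b=5^-1·(≡1) mod 5; (2|5)=-1, (1|5)=+1; (−1)^{-1·-1·2}·(-1)^-1·(+1)^-1 = -1.
v=11: a=11^1·(≡10), b=11^0·(≡7) mod 11; (10|11)=-1, (7|11)=-1; (−1)^{1·0·5}·(-1)^0·(-1)^1 = -1.
(-248710, -15470 / ℚ) ramifies at {2, 5, 7, 11, 13, 17, 19, ∞}: a division algebra.

[2, 5, 7, 11, 13, 17, 19, inf]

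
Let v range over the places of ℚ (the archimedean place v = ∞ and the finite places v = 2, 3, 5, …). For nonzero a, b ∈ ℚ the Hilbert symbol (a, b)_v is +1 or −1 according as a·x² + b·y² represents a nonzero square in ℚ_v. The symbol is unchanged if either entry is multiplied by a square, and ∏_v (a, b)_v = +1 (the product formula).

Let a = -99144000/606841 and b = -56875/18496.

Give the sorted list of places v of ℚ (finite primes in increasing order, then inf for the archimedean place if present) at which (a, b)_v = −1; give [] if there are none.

[7, 13, 17, inf]

Mod squares: a ≡ -85, b ≡ -91. Check v ∈ {∞, 2, 3, 5, 7, 13, 17, 19, 41}.
v=17: a=17^1·(≡6), b=17^-2·(≡11) mod 17; (6|17)=-1, (11|17)=-1; (−1)^{1·-2·8}·(-1)^-2·(-1)^1 = -1.
v=3: a=3^6·(≡2), b=3^0·(≡2) mod 3; (2|3)=-1, (2|3)=-1; (−1)^{6·0·1}·(-1)^0·(-1)^6 = +1.
v=2: v_2(a)=6, v_2(b)=-6; units ≡ 3, 5 (mod 8); ε·ε+αω+βω = 1·0+6·1+-6·1 ≡ 0  ⇒  (a,b)_2 = +1.
v=∞: -85 < 0 and -91 < 0  ⇒  (a,b)_∞ = -1.
v=19: a=19^-2·(≡10), b=19^0·(≡16) mod 19; (10|19)=-1, (16|19)=+1; (−1)^{-2·0·9}·(-1)^0·(+1)^-2 = +1.
v=41: a=41^-2·(≡12), b=41^0·(≡23) mod 41; (12|41)=-1, (23|41)=+1; (−1)^{-2·0·20}·(-1)^0·(+1)^-2 = +1.
v=7: a=7^0·(≡6), b=7^1·(≡1) mod 7; (6|7)=-1, (1|7)=+1; (−1)^{0·1·3}·(-1)^1·(+1)^0 = -1.
v=13: a=13^0·(≡6), b=13^1·(≡11) mod 13; (6|13)=-1, (11|13)=-1; (−1)^{0·1·6}·(-1)^1·(-1)^0 = -1.
v=5: a=5^3·(≡3), b=5^4·(≡4) mod 5; (3|5)=-1, (4|5)=+1; (−1)^{3·4·2}·(-1)^4·(+1)^3 = +1.
(-85, -91 / ℚ) ramifies at {7, 13, 17, ∞}: a division algebra.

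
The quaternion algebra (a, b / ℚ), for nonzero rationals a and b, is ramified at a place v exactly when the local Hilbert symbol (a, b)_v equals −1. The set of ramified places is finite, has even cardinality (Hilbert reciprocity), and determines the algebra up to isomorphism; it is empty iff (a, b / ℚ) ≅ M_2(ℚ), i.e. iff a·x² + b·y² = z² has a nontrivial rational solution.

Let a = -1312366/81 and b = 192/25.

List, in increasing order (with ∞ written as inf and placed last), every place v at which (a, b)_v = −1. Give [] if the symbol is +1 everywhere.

[2, 3, 17, 29]

(a, b) ≡ (-10846, 3) mod (ℚ^×)²; places V = {2, 3, 5, 11, 17, 29, ∞}.
(a,b)_2: α=1, β=6; u≡1, v≡3 (mod 8); ε(u)ε(v)=0·1, αω(v)=1·1, βω(u)=6·0; sum ≡ 1  ⇒  -1.
(a,b)_29: α=1, u≡12; β=0, v≡10 (mod 29); (12|29)=-1, (10|29)=-1; sign (−1)^0·-1^0·-1^1 = -1.
(a,b)_5: α=0, u≡4; β=-2, v≡2 (mod 5); (4|5)=+1, (2|5)=-1; sign (−1)^0·+1^-2·-1^0 = +1.
(a,b)_3: α=-4, u≡2; β=1, v≡1 (mod 3); (2|3)=-1, (1|3)=+1; sign (−1)^0·-1^1·+1^-4 = -1.
(a,b)_11: α=3, u≡1; β=0, v≡9 (mod 11); (1|11)=+1, (9|11)=+1; sign (−1)^0·+1^0·+1^3 = +1.
(a,b)_17: α=1, u≡13; β=0, v≡7 (mod 17); (13|17)=+1, (7|17)=-1; sign (−1)^0·+1^0·-1^1 = -1.
(a,b)_∞: sgn(-10846)=−, sgn(3)=+, so +1.
Ram(-10846, 3) = {2, 3, 17, 29}; no ℚ_2-point on the conic.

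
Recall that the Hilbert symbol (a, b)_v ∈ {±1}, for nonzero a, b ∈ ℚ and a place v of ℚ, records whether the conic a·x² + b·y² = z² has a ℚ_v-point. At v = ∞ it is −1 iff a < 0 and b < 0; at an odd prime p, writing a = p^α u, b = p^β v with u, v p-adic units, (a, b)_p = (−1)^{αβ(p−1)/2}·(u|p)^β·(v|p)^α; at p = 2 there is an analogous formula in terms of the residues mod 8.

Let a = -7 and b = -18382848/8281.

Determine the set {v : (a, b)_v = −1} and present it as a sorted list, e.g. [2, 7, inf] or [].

[3, 7, 17, inf]

(a, b) ≡ (-7, -1122) mod (ℚ^×)²; places V = {2, 3, 7, 11, 13, 17, ∞}.
(a,b)_3: α=0, u≡2; β=1, v≡1 (mod 3); (2|3)=-1, (1|3)=+1; sign (−1)^0·-1^1·+1^0 = -1.
(a,b)_11: α=0, u≡4; β=1, v≡2 (mod 11); (4|11)=+1, (2|11)=-1; sign (−1)^0·+1^1·-1^0 = +1.
(a,b)_13: α=0, u≡6; β=-2, v≡1 (mod 13); (6|13)=-1, (1|13)=+1; sign (−1)^0·-1^-2·+1^0 = +1.
(a,b)_∞: sgn(-7)=−, sgn(-1122)=−, so -1.
(a,b)_17: α=0, u≡10; β=1, v≡13 (mod 17); (10|17)=-1, (13|17)=+1; sign (−1)^0·-1^1·+1^0 = -1.
(a,b)_2: α=0, β=15; u≡1, v≡7 (mod 8); ε(u)ε(v)=0·1, αω(v)=0·0, βω(u)=15·0; sum ≡ 0  ⇒  +1.
(a,b)_7: α=1, u≡6; β=-2, v≡6 (mod 7); (6|7)=-1, (6|7)=-1; sign (−1)^0·-1^-2·-1^1 = -1.
(-7, -1122 / ℚ) ramifies at {3, 7, 17, ∞}: a division algebra.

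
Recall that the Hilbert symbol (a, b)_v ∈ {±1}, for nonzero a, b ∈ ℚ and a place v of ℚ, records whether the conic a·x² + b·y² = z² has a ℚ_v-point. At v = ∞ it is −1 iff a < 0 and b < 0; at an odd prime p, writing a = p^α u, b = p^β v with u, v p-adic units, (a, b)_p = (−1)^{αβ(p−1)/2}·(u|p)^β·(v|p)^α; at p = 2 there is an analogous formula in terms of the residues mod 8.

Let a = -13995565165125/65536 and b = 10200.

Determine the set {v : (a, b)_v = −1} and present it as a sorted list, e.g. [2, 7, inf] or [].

[5, 17]

Mod squares: a ≡ -5, b ≡ 102. Check v ∈ {∞, 2, 3, 5, 17}.
v=2: v_2(a)=-16, v_2(b)=3; units ≡ 3, 3 (mod 8); ε·ε+αω+βω = 1·1+-16·1+3·1 ≡ 0  ⇒  (a,b)_2 = +1.
v=3: a=3^18·(≡1), b=3^1·(≡1) mod 3; (1|3)=+1, (1|3)=+1; (−1)^{18·1·1}·(+1)^1·(+1)^18 = +1.
v=17: a=17^2·(≡14), b=17^1·(≡5) mod 17; (14|17)=-1, (5|17)=-1; (−1)^{2·1·8}·(-1)^1·(-1)^2 = -1.
v=∞: -5 < 0 and 102 > 0  ⇒  (a,b)_∞ = +1.
v=5: a=5^3·(≡4), b=5^2·(≡3) mod 5; (4|5)=+1, (3|5)=-1; (−1)^{3·2·2}·(+1)^2·(-1)^3 = -1.
Ram(-5, 102) = {5, 17}; no ℚ_5-point on the conic.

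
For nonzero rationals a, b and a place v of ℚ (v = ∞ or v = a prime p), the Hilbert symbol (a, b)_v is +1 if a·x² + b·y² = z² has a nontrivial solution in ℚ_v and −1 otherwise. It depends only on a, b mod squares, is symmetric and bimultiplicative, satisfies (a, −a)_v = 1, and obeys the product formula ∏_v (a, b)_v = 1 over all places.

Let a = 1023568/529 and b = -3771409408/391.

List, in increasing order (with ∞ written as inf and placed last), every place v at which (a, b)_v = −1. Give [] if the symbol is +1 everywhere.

[13, 23]

Mod squares: a ≡ 63973, b ≡ -8521063. Check v ∈ {∞, 2, 7, 13, 17, 19, 23, 31, 37}.
v=7: a=7^1·(≡2), b=7^0·(≡4) mod 7; (2|7)=+1, (4|7)=+1; (−1)^{1·0·3}·(+1)^0·(+1)^1 = +1.
v=37: a=37^1·(≡9), b=37^1·(≡1) mod 37; (9|37)=+1, (1|37)=+1; (−1)^{1·1·18}·(+1)^1·(+1)^1 = +1.
v=17: a=17^0·(≡16), b=17^-1·(≡5) mod 17; (16|17)=+1, (5|17)=-1; (−1)^{0·-1·8}·(+1)^-1·(-1)^0 = +1.
v=2: v_2(a)=4, v_2(b)=10; units ≡ 5, 1 (mod 8); ε·ε+αω+βω = 0·0+4·0+10·1 ≡ 0  ⇒  (a,b)_2 = +1.
v=31: a=31^0·(≡5), b=31^1·(≡9) mod 31; (5|31)=+1, (9|31)=+1; (−1)^{0·1·15}·(+1)^1·(+1)^0 = +1.
v=13: a=13^1·(≡11), b=13^2·(≡2) mod 13; (11|13)=-1, (2|13)=-1; (−1)^{1·2·6}·(-1)^2·(-1)^1 = -1.
v=23: a=23^-2·(≡22), b=23^-1·(≡8) mod 23; (22|23)=-1, (8|23)=+1; (−1)^{-2·-1·11}·(-1)^-1·(+1)^-2 = -1.
v=∞: 63973 > 0 and -8521063 < 0  ⇒  (a,b)_∞ = +1.
v=19: a=19^1·(≡4), b=19^1·(≡13) mod 19; (4|19)=+1, (13|19)=-1; (−1)^{1·1·9}·(+1)^1·(-1)^1 = +1.
Ram(63973, -8521063) = {13, 23}; no ℚ_13-point on the conic.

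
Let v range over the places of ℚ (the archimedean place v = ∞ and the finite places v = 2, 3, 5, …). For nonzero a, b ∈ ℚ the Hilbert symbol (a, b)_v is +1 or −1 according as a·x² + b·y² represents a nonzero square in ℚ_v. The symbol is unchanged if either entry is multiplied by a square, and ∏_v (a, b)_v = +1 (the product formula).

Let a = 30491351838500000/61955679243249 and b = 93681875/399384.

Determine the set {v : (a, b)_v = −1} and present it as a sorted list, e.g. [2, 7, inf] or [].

[2, 3]

Mod squares: a ≡ 266, b ≡ 18354. Check v ∈ {∞, 2, 3, 5, 7, 11, 19, 23, 43}.
v=5: a=5^6·(≡1), b=5^4·(≡4) mod 5; (1|5)=+1, (4|5)=+1; (−1)^{6·4·2}·(+1)^4·(+1)^6 = +1.
v=43: a=43^-6·(≡34), b=43^-2·(≡11) mod 43; (34|43)=-1, (11|43)=+1; (−1)^{-6·-2·21}·(-1)^-2·(+1)^-6 = +1.
v=23: a=23^2·(≡1), b=23^1·(≡18) mod 23; (1|23)=+1, (18|23)=+1; (−1)^{2·1·11}·(+1)^1·(+1)^2 = +1.
v=7: a=7^5·(≡5), b=7^3·(≡1) mod 7; (5|7)=-1, (1|7)=+1; (−1)^{5·3·3}·(-1)^3·(+1)^5 = +1.
v=2: v_2(a)=5, v_2(b)=-3; units ≡ 5, 1 (mod 8); ε·ε+αω+βω = 0·0+5·0+-3·1 ≡ 1  ⇒  (a,b)_2 = -1.
v=∞: 266 > 0 and 18354 > 0  ⇒  (a,b)_∞ = +1.
v=19: a=19^3·(≡10), b=19^1·(≡17) mod 19; (10|19)=-1, (17|19)=+1; (−1)^{3·1·9}·(-1)^1·(+1)^3 = +1.
v=11: a=11^-2·(≡2), b=11^0·(≡8) mod 11; (2|11)=-1, (8|11)=-1; (−1)^{-2·0·5}·(-1)^0·(-1)^-2 = +1.
v=3: a=3^-4·(≡2), b=3^-3·(≡1) mod 3; (2|3)=-1, (1|3)=+1; (−1)^{-4·-3·1}·(-1)^-3·(+1)^-4 = -1.
(266, 18354 / ℚ) ramifies at {2, 3}: a division algebra.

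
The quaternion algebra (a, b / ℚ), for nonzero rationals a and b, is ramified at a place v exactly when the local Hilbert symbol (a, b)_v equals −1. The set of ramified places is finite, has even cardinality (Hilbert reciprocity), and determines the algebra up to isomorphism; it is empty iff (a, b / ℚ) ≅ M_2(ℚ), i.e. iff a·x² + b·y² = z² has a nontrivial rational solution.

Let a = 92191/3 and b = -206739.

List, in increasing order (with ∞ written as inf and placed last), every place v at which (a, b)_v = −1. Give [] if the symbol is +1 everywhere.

Mod squares: a ≡ 957, b ≡ -22971. Check v ∈ {∞, 2, 3, 11, 13, 17, 19, 29, 31}.
v=11: a=11^1·(≡7), b=11^0·(≡6) mod 11; (7|11)=-1, (6|11)=-1; (−1)^{1·0·5}·(-1)^0·(-1)^1 = -1.
v=19: a=19^0·(≡1), b=19^1·(≡6) mod 19; (1|19)=+1, (6|19)=+1; (−1)^{0·1·9}·(+1)^1·(+1)^0 = +1.
v=13: a=13^0·(≡7), b=13^1·(≡9) mod 13; (7|13)=-1, (9|13)=+1; (−1)^{0·1·6}·(-1)^1·(+1)^0 = -1.
v=31: a=31^0·(≡30), b=31^1·(≡27) mod 31; (30|31)=-1, (27|31)=-1; (−1)^{0·1·15}·(-1)^1·(-1)^0 = -1.
v=29: a=29^1·(≡6), b=29^0·(≡2) mod 29; (6|29)=+1, (2|29)=-1; (−1)^{1·0·14}·(+1)^0·(-1)^1 = -1.
v=3: a=3^-1·(≡1), b=3^3·(≡2) mod 3; (1|3)=+1, (2|3)=-1; (−1)^{-1·3·1}·(+1)^3·(-1)^-1 = +1.
v=17: a=17^2·(≡10), b=17^0·(≡15) mod 17; (10|17)=-1, (15|17)=+1; (−1)^{2·0·8}·(-1)^0·(+1)^2 = +1.
v=2: v_2(a)=0, v_2(b)=0; units ≡ 5, 5 (mod 8); ε·ε+αω+βω = 0·0+0·1+0·1 ≡ 0  ⇒  (a,b)_2 = +1.
v=∞: 957 > 0 and -22971 < 0  ⇒  (a,b)_∞ = +1.
Ram(957, -22971) = {11, 13, 29, 31}; no ℚ_11-point on the conic.

[11, 13, 29, 31]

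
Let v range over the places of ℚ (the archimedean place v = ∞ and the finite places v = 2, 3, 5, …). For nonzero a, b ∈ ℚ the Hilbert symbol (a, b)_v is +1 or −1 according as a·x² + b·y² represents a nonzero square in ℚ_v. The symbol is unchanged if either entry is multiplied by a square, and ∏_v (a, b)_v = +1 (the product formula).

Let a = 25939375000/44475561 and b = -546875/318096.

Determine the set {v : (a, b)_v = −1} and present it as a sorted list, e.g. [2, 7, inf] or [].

[2, 5]

Mod squares: a ≡ 70, b ≡ -35. Check v ∈ {∞, 2, 3, 5, 7, 11, 13, 19, 47}.
v=11: a=11^2·(≡9), b=11^0·(≡5) mod 11; (9|11)=+1, (5|11)=+1; (−1)^{2·0·5}·(+1)^0·(+1)^2 = +1.
v=∞: 70 > 0 and -35 < 0  ⇒  (a,b)_∞ = +1.
v=47: a=47^0·(≡39), b=47^-2·(≡37) mod 47; (39|47)=-1, (37|47)=+1; (−1)^{0·-2·23}·(-1)^-2·(+1)^0 = +1.
v=3: a=3^-6·(≡1), b=3^-2·(≡1) mod 3; (1|3)=+1, (1|3)=+1; (−1)^{-6·-2·1}·(+1)^-2·(+1)^-6 = +1.
v=2: v_2(a)=3, v_2(b)=-4; units ≡ 3, 5 (mod 8); ε·ε+αω+βω = 1·0+3·1+-4·1 ≡ 1  ⇒  (a,b)_2 = -1.
v=19: a=19^-2·(≡12), b=19^0·(≡18) mod 19; (12|19)=-1, (18|19)=-1; (−1)^{-2·0·9}·(-1)^0·(-1)^-2 = +1.
v=5: a=5^7·(≡4), b=5^7·(≡3) mod 5; (4|5)=+1, (3|5)=-1; (−1)^{7·7·2}·(+1)^7·(-1)^7 = -1.
v=13: a=13^-2·(≡11), b=13^0·(≡4) mod 13; (11|13)=-1, (4|13)=+1; (−1)^{-2·0·6}·(-1)^0·(+1)^-2 = +1.
v=7: a=7^3·(≡6), b=7^1·(≡1) mod 7; (6|7)=-1, (1|7)=+1; (−1)^{3·1·3}·(-1)^1·(+1)^3 = +1.
(70, -35 / ℚ) ramifies at {2, 5}: a division algebra.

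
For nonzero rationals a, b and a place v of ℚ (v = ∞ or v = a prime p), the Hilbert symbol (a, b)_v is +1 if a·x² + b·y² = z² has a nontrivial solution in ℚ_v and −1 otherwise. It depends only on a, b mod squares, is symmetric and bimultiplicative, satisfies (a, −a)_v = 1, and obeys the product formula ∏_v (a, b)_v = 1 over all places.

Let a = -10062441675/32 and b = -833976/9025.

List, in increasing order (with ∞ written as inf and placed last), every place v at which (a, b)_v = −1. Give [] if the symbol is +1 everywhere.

(a, b) ≡ (-6, -286) mod (ℚ^×)²; places V = {2, 3, 5, 11, 13, 19, ∞}.
(a,b)_19: α=0, u≡14; β=-2, v≡8 (mod 19); (14|19)=-1, (8|19)=-1; sign (−1)^0·-1^-2·-1^0 = +1.
(a,b)_2: α=-5, β=3; u≡5, v≡1 (mod 8); ε(u)ε(v)=0·0, αω(v)=-5·0, βω(u)=3·1; sum ≡ 1  ⇒  -1.
(a,b)_13: α=2, u≡5; β=1, v≡1 (mod 13); (5|13)=-1, (1|13)=+1; sign (−1)^0·-1^1·+1^2 = -1.
(a,b)_5: α=2, u≡4; β=-2, v≡4 (mod 5); (4|5)=+1, (4|5)=+1; sign (−1)^0·+1^-2·+1^2 = +1.
(a,b)_3: α=9, u≡1; β=6, v≡2 (mod 3); (1|3)=+1, (2|3)=-1; sign (−1)^0·+1^6·-1^9 = -1.
(a,b)_11: α=2, u≡4; β=1, v≡8 (mod 11); (4|11)=+1, (8|11)=-1; sign (−1)^0·+1^1·-1^2 = +1.
(a,b)_∞: sgn(-6)=−, sgn(-286)=−, so -1.
(-6, -286 / ℚ) ramifies at {2, 3, 13, ∞}: a division algebra.

[2, 3, 13, inf]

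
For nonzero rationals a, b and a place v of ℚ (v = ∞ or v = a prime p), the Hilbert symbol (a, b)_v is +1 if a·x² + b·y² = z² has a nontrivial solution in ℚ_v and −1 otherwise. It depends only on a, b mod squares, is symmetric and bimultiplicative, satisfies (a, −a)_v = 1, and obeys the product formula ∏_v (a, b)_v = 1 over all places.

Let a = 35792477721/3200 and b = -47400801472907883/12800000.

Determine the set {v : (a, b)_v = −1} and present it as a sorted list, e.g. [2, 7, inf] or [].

[3, 5, 11, 13]

Mod squares: a ≡ 2, b ≡ -15015. Check v ∈ {∞, 2, 3, 5, 7, 11, 13}.
v=3: a=3^6·(≡2), b=3^9·(≡2) mod 3; (2|3)=-1, (2|3)=-1; (−1)^{6·9·1}·(-1)^9·(-1)^6 = -1.
v=13: a=13^2·(≡5), b=13^3·(≡7) mod 13; (5|13)=-1, (7|13)=-1; (−1)^{2·3·6}·(-1)^3·(-1)^2 = -1.
v=7: a=7^4·(≡2), b=7^7·(≡2) mod 7; (2|7)=+1, (2|7)=+1; (−1)^{4·7·3}·(+1)^7·(+1)^4 = +1.
v=∞: 2 > 0 and -15015 < 0  ⇒  (a,b)_∞ = +1.
v=5: a=5^-2·(≡2), b=5^-5·(≡2) mod 5; (2|5)=-1, (2|5)=-1; (−1)^{-2·-5·2}·(-1)^-5·(-1)^-2 = -1.
v=11: a=11^2·(≡8), b=11^3·(≡7) mod 11; (8|11)=-1, (7|11)=-1; (−1)^{2·3·5}·(-1)^3·(-1)^2 = -1.
v=2: v_2(a)=-7, v_2(b)=-12; units ≡ 1, 1 (mod 8); ε·ε+αω+βω = 0·0+-7·0+-12·0 ≡ 0  ⇒  (a,b)_2 = +1.
Ram(2, -15015) = {3, 5, 11, 13}; no ℚ_3-point on the conic.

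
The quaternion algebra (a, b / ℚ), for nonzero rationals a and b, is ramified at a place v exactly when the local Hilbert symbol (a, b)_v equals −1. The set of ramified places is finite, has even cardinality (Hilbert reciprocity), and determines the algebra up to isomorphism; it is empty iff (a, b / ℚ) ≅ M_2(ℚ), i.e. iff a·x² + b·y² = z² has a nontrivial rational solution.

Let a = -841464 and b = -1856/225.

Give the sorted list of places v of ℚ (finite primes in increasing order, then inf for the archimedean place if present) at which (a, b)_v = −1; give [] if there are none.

[2, inf]

Mod squares: a ≡ -23374, b ≡ -29. Check v ∈ {∞, 2, 3, 5, 13, 29, 31}.
v=2: v_2(a)=3, v_2(b)=6; units ≡ 1, 3 (mod 8); ε·ε+αω+βω = 0·1+3·1+6·0 ≡ 1  ⇒  (a,b)_2 = -1.
v=3: a=3^2·(≡2), b=3^-2·(≡1) mod 3; (2|3)=-1, (1|3)=+1; (−1)^{2·-2·1}·(-1)^-2·(+1)^2 = +1.
v=31: a=31^1·(≡12), b=31^0·(≡16) mod 31; (12|31)=-1, (16|31)=+1; (−1)^{1·0·15}·(-1)^0·(+1)^1 = +1.
v=29: a=29^1·(≡13), b=29^1·(≡5) mod 29; (13|29)=+1, (5|29)=+1; (−1)^{1·1·14}·(+1)^1·(+1)^1 = +1.
v=13: a=13^1·(≡12), b=13^0·(≡4) mod 13; (12|13)=+1, (4|13)=+1; (−1)^{1·0·6}·(+1)^0·(+1)^1 = +1.
v=5: a=5^0·(≡1), b=5^-2·(≡1) mod 5; (1|5)=+1, (1|5)=+1; (−1)^{0·-2·2}·(+1)^-2·(+1)^0 = +1.
v=∞: -23374 < 0 and -29 < 0  ⇒  (a,b)_∞ = -1.
|Ram(-23374, -29)| = 2, even; anisotropic at {2, ∞}.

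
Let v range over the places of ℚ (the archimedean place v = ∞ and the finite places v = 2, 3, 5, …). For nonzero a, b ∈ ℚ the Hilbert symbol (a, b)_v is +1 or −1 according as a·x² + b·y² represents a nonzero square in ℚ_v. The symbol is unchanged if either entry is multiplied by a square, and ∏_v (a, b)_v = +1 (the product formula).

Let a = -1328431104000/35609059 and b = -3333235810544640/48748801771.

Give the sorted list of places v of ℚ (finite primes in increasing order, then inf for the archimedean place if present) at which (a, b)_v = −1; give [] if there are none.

(a, b) ≡ (-190190, -13585) mod (ℚ^×)²; places V = {2, 3, 5, 7, 11, 13, 17, 19, 37, ∞}.
(a,b)_3: α=4, u≡1; β=8, v≡2 (mod 3); (1|3)=+1, (2|3)=-1; sign (−1)^0·+1^8·-1^4 = +1.
(a,b)_13: α=1, u≡8; β=1, v≡6 (mod 13); (8|13)=-1, (6|13)=-1; sign (−1)^0·-1^1·-1^1 = +1.
(a,b)_17: α=0, u≡12; β=2, v≡13 (mod 17); (12|17)=-1, (13|17)=+1; sign (−1)^0·-1^2·+1^0 = +1.
(a,b)_7: α=1, u≡2; β=4, v≡4 (mod 7); (2|7)=+1, (4|7)=+1; sign (−1)^0·+1^4·+1^1 = +1.
(a,b)_5: α=3, u≡2; β=1, v≡2 (mod 5); (2|5)=-1, (2|5)=-1; sign (−1)^0·-1^1·-1^3 = +1.
(a,b)_37: α=-4, u≡11; β=-6, v≡13 (mod 37); (11|37)=+1, (13|37)=-1; sign (−1)^0·+1^-6·-1^-4 = +1.
(a,b)_11: α=1, u≡8; β=1, v≡10 (mod 11); (8|11)=-1, (10|11)=-1; sign (−1)^1·-1^1·-1^1 = -1.
(a,b)_2: α=17, β=10; u≡1, v≡7 (mod 8); ε(u)ε(v)=0·1, αω(v)=17·0, βω(u)=10·0; sum ≡ 0  ⇒  +1.
(a,b)_19: α=-1, u≡13; β=-1, v≡4 (mod 19); (13|19)=-1, (4|19)=+1; sign (−1)^1·-1^-1·+1^-1 = +1.
(a,b)_∞: sgn(-190190)=−, sgn(-13585)=−, so -1.
(-190190, -13585 / ℚ) ramifies at {11, ∞}: a division algebra.

[11, inf]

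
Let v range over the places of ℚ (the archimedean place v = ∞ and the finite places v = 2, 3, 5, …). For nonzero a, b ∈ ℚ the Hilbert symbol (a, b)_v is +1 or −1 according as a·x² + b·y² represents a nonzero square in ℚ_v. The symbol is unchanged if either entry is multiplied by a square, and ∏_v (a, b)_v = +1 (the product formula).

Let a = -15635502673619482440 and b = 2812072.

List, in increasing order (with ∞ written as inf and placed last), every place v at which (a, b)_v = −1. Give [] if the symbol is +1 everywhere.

Mod squares: a ≡ -3515090, b ≡ 703018. Check v ∈ {∞, 2, 3, 5, 17, 23, 29, 31}.
v=31: a=31^3·(≡7), b=31^1·(≡6) mod 31; (7|31)=+1, (6|31)=-1; (−1)^{3·1·15}·(+1)^1·(-1)^3 = +1.
v=∞: -3515090 < 0 and 703018 > 0  ⇒  (a,b)_∞ = +1.
v=5: a=5^1·(≡2), b=5^0·(≡2) mod 5; (2|5)=-1, (2|5)=-1; (−1)^{1·0·2}·(-1)^0·(-1)^1 = -1.
v=2: v_2(a)=3, v_2(b)=3; units ≡ 7, 5 (mod 8); ε·ε+αω+βω = 1·0+3·1+3·0 ≡ 1  ⇒  (a,b)_2 = -1.
v=17: a=17^3·(≡16), b=17^1·(≡6) mod 17; (16|17)=+1, (6|17)=-1; (−1)^{3·1·8}·(+1)^1·(-1)^3 = -1.
v=23: a=23^3·(≡22), b=23^1·(≡19) mod 23; (22|23)=-1, (19|23)=-1; (−1)^{3·1·11}·(-1)^1·(-1)^3 = -1.
v=3: a=3^2·(≡1), b=3^0·(≡1) mod 3; (1|3)=+1, (1|3)=+1; (−1)^{2·0·1}·(+1)^0·(+1)^2 = +1.
v=29: a=29^3·(≡12), b=29^1·(≡21) mod 29; (12|29)=-1, (21|29)=-1; (−1)^{3·1·14}·(-1)^1·(-1)^3 = +1.
(-3515090, 703018 / ℚ) ramifies at {2, 5, 17, 23}: a division algebra.

[2, 5, 17, 23]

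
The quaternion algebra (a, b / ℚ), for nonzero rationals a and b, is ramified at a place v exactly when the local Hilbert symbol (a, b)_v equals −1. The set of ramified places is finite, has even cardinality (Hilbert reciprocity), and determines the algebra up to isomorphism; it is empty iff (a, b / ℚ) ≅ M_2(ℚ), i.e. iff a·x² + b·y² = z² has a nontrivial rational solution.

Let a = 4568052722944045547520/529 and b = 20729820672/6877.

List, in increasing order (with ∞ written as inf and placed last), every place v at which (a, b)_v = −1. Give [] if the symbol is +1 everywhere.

Mod squares: a ≡ 105, b ≡ 1326. Check v ∈ {∞, 2, 3, 5, 7, 11, 13, 17, 23}.
v=5: a=5^1·(≡1), b=5^0·(≡1) mod 5; (1|5)=+1, (1|5)=+1; (−1)^{1·0·2}·(+1)^0·(+1)^1 = +1.
v=7: a=7^3·(≡2), b=7^0·(≡5) mod 7; (2|7)=+1, (5|7)=-1; (−1)^{3·0·3}·(+1)^0·(-1)^3 = -1.
v=∞: 105 > 0 and 1326 > 0  ⇒  (a,b)_∞ = +1.
v=11: a=11^2·(≡2), b=11^2·(≡6) mod 11; (2|11)=-1, (6|11)=-1; (−1)^{2·2·5}·(-1)^2·(-1)^2 = +1.
v=17: a=17^2·(≡14), b=17^1·(≡10) mod 17; (14|17)=-1, (10|17)=-1; (−1)^{2·1·8}·(-1)^1·(-1)^2 = -1.
v=2: v_2(a)=16, v_2(b)=9; units ≡ 1, 7 (mod 8); ε·ε+αω+βω = 0·1+16·0+9·0 ≡ 0  ⇒  (a,b)_2 = +1.
v=23: a=23^-2·(≡16), b=23^-2·(≡7) mod 23; (16|23)=+1, (7|23)=-1; (−1)^{-2·-2·11}·(+1)^-2·(-1)^-2 = +1.
v=3: a=3^19·(≡2), b=3^9·(≡1) mod 3; (2|3)=-1, (1|3)=+1; (−1)^{19·9·1}·(-1)^9·(+1)^19 = +1.
v=13: a=13^0·(≡1), b=13^-1·(≡6) mod 13; (1|13)=+1, (6|13)=-1; (−1)^{0·-1·6}·(+1)^-1·(-1)^0 = +1.
(105, 1326 / ℚ) ramifies at {7, 17}: a division algebra.

[7, 17]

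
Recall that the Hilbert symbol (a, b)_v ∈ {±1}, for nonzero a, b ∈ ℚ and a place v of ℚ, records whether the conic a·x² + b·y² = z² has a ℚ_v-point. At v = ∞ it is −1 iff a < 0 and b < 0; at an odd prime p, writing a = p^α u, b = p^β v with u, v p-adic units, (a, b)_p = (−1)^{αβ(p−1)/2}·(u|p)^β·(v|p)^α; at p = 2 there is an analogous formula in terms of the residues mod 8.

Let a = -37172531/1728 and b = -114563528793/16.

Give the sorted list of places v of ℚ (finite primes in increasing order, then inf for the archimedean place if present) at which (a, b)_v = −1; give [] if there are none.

Mod squares: a ≡ -2553, b ≡ -217. Check v ∈ {∞, 2, 3, 7, 11, 19, 23, 31, 37}.
v=37: a=37^1·(≡17), b=37^2·(≡20) mod 37; (17|37)=-1, (20|37)=-1; (−1)^{1·2·18}·(-1)^2·(-1)^1 = -1.
v=23: a=23^1·(≡12), b=23^2·(≡18) mod 23; (12|23)=+1, (18|23)=+1; (−1)^{1·2·11}·(+1)^2·(+1)^1 = +1.
v=7: a=7^0·(≡4), b=7^1·(≡4) mod 7; (4|7)=+1, (4|7)=+1; (−1)^{0·1·3}·(+1)^1·(+1)^0 = +1.
v=19: a=19^2·(≡10), b=19^0·(≡1) mod 19; (10|19)=-1, (1|19)=+1; (−1)^{2·0·9}·(-1)^0·(+1)^2 = +1.
v=11: a=11^2·(≡8), b=11^0·(≡9) mod 11; (8|11)=-1, (9|11)=+1; (−1)^{2·0·5}·(-1)^0·(+1)^2 = +1.
v=2: v_2(a)=-6, v_2(b)=-4; units ≡ 7, 7 (mod 8); ε·ε+αω+βω = 1·1+-6·0+-4·0 ≡ 1  ⇒  (a,b)_2 = -1.
v=31: a=31^0·(≡19), b=31^1·(≡23) mod 31; (19|31)=+1, (23|31)=-1; (−1)^{0·1·15}·(+1)^1·(-1)^0 = +1.
v=3: a=3^-3·(≡1), b=3^6·(≡2) mod 3; (1|3)=+1, (2|3)=-1; (−1)^{-3·6·1}·(+1)^6·(-1)^-3 = -1.
v=∞: -2553 < 0 and -217 < 0  ⇒  (a,b)_∞ = -1.
Ram(-2553, -217) = {2, 3, 37, ∞}; no ℚ_2-point on the conic.

[2, 3, 37, inf]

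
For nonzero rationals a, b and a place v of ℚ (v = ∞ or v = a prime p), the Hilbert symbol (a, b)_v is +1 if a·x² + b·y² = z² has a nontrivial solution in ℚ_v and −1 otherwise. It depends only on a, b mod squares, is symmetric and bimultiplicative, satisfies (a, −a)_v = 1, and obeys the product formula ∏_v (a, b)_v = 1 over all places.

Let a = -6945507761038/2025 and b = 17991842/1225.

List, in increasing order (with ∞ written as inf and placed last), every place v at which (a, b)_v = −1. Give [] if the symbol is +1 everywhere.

(a, b) ≡ (-8258629918, 18722) mod (ℚ^×)²; places V = {2, 3, 5, 7, 11, 23, 29, 31, 37, 41, 53, ∞}.
(a,b)_41: α=1, u≡40; β=0, v≡13 (mod 41); (40|41)=+1, (13|41)=-1; sign (−1)^0·+1^0·-1^1 = -1.
(a,b)_∞: sgn(-8258629918)=−, sgn(18722)=+, so +1.
(a,b)_53: α=1, u≡31; β=0, v≡24 (mod 53); (31|53)=-1, (24|53)=+1; sign (−1)^0·-1^0·+1^1 = +1.
(a,b)_5: α=-2, u≡2; β=-2, v≡3 (mod 5); (2|5)=-1, (3|5)=-1; sign (−1)^0·-1^-2·-1^-2 = +1.
(a,b)_7: α=1, u≡1; β=-2, v≡2 (mod 7); (1|7)=+1, (2|7)=+1; sign (−1)^0·+1^-2·+1^1 = +1.
(a,b)_11: α=1, u≡10; β=1, v≡8 (mod 11); (10|11)=-1, (8|11)=-1; sign (−1)^1·-1^1·-1^1 = -1.
(a,b)_31: α=0, u≡16; β=2, v≡27 (mod 31); (16|31)=+1, (27|31)=-1; sign (−1)^0·+1^2·-1^0 = +1.
(a,b)_37: α=1, u≡23; β=1, v≡3 (mod 37); (23|37)=-1, (3|37)=+1; sign (−1)^0·-1^1·+1^1 = -1.
(a,b)_3: α=-4, u≡2; β=0, v≡2 (mod 3); (2|3)=-1, (2|3)=-1; sign (−1)^0·-1^0·-1^-4 = +1.
(a,b)_29: α=3, u≡22; β=0, v≡18 (mod 29); (22|29)=+1, (18|29)=-1; sign (−1)^0·+1^0·-1^3 = -1.
(a,b)_23: α=1, u≡19; β=1, v≡4 (mod 23); (19|23)=-1, (4|23)=+1; sign (−1)^1·-1^1·+1^1 = +1.
(a,b)_2: α=1, β=1; u≡1, v≡1 (mod 8); ε(u)ε(v)=0·0, αω(v)=1·0, βω(u)=1·0; sum ≡ 0  ⇒  +1.
(-8258629918, 18722 / ℚ) ramifies at {11, 29, 37, 41}: a division algebra.

[11, 29, 37, 41]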